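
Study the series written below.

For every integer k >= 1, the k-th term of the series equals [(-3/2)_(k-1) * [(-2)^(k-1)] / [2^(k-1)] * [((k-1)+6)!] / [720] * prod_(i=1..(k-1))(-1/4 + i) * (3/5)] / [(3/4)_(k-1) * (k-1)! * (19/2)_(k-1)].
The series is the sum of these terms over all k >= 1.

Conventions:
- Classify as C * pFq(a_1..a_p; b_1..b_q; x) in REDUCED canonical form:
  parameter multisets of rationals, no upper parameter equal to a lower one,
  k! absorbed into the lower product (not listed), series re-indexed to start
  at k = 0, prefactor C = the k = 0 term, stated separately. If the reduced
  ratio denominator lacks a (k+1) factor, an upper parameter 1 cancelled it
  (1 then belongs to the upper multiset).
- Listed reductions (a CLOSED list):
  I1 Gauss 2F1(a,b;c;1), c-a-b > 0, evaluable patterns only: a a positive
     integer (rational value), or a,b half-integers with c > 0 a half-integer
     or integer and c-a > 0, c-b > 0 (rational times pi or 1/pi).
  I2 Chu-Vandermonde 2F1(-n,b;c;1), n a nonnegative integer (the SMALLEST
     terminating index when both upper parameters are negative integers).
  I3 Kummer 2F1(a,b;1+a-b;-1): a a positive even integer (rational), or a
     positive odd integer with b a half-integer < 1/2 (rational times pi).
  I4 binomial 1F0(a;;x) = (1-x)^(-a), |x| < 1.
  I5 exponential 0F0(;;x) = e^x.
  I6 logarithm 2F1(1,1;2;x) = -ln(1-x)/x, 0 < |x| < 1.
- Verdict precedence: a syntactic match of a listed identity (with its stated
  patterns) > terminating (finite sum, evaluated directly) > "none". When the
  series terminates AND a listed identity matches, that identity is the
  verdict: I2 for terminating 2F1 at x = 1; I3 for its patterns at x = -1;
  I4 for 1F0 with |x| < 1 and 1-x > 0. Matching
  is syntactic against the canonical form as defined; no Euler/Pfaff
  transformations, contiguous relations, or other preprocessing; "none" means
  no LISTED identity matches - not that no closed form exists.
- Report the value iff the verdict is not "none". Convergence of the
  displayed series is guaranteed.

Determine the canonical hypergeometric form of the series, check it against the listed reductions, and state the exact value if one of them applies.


Classification (C = 3/5): 2F1 with upper {-3/2, 7}, lower {19/2}, argument x = -1. Verdict (x = -1): Kummer (I3) applies (x = -1; c = 19/2 equals 1+a-b for upper {-3/2, 7}: listed pattern). Exact value: (459459/1048576) * pi.

Structural cue: x = (-1) and the running product (prefactor 3/5) telescopes to a rising factorial.
Ratio: r(k) = (-1) * (k-3/2) (k+7) / [(k+19/2) (k+1)] ; factor over Q: parameters, x = (-1), and C = 3/5.


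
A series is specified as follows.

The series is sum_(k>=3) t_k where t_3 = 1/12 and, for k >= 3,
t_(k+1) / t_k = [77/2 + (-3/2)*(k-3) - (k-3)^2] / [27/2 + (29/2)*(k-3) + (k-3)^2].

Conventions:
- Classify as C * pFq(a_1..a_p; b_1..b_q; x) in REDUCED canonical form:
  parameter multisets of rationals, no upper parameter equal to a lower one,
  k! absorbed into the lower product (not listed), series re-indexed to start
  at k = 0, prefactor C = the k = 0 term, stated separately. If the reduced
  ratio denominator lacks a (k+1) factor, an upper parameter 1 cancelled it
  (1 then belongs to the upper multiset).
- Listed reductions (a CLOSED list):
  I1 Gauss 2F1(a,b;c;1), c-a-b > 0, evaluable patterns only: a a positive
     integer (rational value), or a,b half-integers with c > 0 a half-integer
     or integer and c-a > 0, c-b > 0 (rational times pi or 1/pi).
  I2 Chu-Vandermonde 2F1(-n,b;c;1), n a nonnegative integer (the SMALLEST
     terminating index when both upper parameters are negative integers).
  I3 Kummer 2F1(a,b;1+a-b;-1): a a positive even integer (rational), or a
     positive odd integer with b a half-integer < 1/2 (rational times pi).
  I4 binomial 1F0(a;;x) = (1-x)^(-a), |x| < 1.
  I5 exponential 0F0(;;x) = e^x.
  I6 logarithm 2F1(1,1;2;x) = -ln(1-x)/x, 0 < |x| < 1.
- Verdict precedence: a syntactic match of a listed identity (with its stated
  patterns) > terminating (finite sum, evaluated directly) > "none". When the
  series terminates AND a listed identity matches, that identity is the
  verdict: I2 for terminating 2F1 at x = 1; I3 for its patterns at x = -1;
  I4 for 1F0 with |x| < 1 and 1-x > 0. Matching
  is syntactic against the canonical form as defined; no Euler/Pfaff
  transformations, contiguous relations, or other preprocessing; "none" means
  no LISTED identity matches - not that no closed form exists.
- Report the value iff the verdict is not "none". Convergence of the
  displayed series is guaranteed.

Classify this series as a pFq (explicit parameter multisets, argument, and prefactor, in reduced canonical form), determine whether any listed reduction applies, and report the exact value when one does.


Reduced: x = -1, 2F1, upper = {-11/2, 7}, lower = {27/2}, C = 1/12. Verdict: the Kummer evaluation I3 applies (x = -1; c = 27/2 equals 1+a-b for upper {-11/2, 7}: listed pattern). Exact value: (929553625/3221225472) * pi.

Key observation: t_0 = 1/12 here, and factor the ratio over Q (C = 1/12, x = -1): negated roots = parameters.
Adjacent-term ratio: r(k) = (-1) * (k-11/2) (k+7) / [(k+27/2) (k+1)] - poly over poly, x = (-1) from leading terms; C = 1/12 at k = 0.


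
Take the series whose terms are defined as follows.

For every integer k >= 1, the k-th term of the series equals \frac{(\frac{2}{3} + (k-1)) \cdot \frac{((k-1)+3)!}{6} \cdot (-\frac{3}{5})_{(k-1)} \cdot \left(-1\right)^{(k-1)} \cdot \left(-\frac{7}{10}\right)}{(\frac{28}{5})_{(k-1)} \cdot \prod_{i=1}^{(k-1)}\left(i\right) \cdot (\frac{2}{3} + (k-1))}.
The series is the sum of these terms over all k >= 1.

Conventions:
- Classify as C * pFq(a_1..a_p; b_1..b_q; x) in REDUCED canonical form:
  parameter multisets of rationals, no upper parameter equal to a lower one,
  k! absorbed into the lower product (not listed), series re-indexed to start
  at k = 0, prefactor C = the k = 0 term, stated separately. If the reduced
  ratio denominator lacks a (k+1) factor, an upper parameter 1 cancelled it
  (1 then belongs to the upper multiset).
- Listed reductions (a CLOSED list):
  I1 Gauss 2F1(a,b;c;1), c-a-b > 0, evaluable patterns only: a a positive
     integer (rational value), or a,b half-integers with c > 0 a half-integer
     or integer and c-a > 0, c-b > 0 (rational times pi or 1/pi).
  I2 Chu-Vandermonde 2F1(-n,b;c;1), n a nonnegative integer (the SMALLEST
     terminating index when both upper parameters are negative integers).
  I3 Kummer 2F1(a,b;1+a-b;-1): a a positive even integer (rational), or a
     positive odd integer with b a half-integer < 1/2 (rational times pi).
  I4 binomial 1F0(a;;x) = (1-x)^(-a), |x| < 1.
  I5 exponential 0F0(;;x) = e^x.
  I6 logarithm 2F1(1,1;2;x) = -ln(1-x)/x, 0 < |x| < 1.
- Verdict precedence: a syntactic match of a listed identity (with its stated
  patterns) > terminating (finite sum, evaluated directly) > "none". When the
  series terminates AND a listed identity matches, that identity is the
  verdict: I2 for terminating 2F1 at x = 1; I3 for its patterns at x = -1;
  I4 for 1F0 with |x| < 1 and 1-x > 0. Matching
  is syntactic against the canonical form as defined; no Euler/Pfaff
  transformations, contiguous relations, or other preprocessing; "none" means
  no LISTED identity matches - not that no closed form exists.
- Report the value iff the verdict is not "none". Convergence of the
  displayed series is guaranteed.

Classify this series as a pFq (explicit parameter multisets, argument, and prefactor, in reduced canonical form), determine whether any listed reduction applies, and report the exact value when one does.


With C = -\frac{7}{10}: the canonical form is 2F1(-\frac{3}{5}, 4; \frac{28}{5}; -1). Verdict: Kummer's theorem (I3) applies (x = -1; c = \frac{28}{5} equals 1+a-b for upper {-\frac{3}{5}, 4}: listed pattern). Exact value: -\frac{483}{500}.

The tell: t_0 being -\frac{7}{10}, the factorial ratio (C = -7/10, x = -1) (k+a-1)!/(a-1)! is a rising factorial (a)_k.
Step ratio: r(k) = -1 * (k-\frac{3}{5}) (k+4) / [(k+\frac{28}{5}) (k+1)] - rational in k. x = -1; t_0 = -\frac{7}{10}; negate the roots.


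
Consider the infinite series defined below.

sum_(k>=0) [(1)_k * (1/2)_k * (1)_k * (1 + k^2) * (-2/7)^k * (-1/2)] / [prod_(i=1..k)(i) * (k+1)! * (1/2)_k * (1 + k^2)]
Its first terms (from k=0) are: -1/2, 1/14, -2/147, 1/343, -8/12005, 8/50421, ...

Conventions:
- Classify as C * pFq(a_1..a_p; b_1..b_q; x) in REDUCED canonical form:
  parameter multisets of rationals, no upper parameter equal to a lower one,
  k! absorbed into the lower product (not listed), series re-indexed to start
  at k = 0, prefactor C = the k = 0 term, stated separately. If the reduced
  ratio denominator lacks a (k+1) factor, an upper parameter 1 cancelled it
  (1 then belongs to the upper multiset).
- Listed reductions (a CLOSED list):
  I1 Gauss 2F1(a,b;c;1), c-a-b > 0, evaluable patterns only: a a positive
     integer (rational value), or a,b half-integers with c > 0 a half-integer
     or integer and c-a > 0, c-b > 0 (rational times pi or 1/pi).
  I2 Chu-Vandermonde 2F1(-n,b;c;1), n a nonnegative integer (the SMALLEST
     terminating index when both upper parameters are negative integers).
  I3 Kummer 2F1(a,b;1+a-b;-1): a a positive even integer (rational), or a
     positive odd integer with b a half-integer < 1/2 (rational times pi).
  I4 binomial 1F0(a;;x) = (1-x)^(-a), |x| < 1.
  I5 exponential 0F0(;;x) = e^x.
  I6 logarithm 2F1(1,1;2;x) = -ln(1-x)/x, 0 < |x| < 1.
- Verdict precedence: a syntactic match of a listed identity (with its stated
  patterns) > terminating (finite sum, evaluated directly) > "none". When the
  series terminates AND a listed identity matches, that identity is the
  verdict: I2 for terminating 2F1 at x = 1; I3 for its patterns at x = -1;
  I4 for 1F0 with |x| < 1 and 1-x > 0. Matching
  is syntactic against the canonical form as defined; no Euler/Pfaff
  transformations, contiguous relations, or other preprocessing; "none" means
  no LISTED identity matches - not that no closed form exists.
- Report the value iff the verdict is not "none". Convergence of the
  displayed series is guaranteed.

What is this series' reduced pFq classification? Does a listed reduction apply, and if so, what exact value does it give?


Key step: from the first term -1/2: the denominator's factorial ratio (prefactor -1/2) is a lower Pochhammer.
Ratio: r(k) = (-2/7) * (k+1) (k+1) / [(k+2) (k+1)] - rational; roots negated = parameters, x = (-2/7), C = -1/2.

Reduced: x = -2/7, 2F1, upper = {1, 1}, lower = {2}, C = -1/2. Verdict: logarithm (I6) matches (the logarithm: parameters (1,1;2), x = -2/7). Exact value: (-7/4) * ln(9/7).


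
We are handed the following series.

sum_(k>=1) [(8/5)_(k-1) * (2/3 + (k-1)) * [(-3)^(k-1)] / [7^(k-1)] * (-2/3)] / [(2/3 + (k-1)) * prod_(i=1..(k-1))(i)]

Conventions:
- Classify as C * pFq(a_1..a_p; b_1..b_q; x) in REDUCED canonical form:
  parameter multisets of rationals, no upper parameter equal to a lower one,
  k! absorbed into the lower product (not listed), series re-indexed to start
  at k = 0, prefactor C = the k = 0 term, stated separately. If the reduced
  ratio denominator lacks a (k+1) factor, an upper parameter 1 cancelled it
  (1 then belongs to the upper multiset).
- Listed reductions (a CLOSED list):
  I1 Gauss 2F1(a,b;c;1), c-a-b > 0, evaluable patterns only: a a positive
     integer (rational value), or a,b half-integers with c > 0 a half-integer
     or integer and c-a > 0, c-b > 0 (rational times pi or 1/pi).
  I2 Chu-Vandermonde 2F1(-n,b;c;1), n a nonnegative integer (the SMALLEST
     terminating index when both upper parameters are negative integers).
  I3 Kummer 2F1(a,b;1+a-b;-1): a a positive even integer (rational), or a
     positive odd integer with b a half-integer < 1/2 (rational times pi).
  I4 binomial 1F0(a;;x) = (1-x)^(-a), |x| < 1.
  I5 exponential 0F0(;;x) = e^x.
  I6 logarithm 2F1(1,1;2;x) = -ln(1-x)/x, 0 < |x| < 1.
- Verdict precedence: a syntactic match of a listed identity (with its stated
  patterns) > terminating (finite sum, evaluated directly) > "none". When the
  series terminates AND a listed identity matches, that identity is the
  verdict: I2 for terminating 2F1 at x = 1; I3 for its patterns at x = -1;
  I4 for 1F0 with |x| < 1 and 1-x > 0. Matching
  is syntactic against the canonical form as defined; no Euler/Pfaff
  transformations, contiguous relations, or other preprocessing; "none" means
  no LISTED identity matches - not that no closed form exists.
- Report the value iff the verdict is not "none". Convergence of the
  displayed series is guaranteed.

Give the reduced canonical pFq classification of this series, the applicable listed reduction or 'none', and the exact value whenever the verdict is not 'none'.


Canonical form: C = -2/3 times 1F0 with upper {8/5}, lower {-}, x = -3/7. Verdict: binomial (I4) applies (the 1F0 binomial series: exponent -8/5, x = -3/7). Value: (-2/3) * (10/7)^(-8/5).

First insight: x = (-3/7) and striking the common factor k + 2/3 reduces the term (C = -2/3).
Step ratio: r(k) = (-3/7) * (k+8/5) / [(k+1)] ; factor over Q: parameters, x = (-3/7), and C = -2/3.


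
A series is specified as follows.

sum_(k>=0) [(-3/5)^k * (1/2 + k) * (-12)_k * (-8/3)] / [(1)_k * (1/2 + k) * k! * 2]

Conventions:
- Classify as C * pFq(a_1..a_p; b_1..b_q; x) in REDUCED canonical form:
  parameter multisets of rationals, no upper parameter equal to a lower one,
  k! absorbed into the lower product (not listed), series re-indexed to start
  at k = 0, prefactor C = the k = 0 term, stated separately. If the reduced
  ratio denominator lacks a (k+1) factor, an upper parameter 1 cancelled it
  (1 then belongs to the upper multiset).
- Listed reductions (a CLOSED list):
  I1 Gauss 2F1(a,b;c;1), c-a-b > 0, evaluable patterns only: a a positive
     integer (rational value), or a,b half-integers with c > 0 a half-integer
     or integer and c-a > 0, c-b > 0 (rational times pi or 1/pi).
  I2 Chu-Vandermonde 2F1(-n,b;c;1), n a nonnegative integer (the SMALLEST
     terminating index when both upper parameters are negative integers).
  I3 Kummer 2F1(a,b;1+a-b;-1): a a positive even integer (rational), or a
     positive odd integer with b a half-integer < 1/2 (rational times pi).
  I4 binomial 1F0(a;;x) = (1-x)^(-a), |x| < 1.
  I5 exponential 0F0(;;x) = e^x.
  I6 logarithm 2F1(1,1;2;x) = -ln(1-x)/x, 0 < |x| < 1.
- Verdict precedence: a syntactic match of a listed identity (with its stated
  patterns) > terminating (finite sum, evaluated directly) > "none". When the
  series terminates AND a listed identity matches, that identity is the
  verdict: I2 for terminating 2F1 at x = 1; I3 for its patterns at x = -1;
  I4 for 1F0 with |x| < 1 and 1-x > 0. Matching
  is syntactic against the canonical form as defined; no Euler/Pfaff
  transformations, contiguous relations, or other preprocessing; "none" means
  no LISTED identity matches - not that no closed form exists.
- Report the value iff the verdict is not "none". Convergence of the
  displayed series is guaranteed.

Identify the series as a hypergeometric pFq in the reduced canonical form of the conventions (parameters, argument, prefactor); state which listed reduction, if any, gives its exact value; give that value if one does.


At argument -3/5: a 1F1 with upper {-12}, lower {1}, scaled by C = -4/3. Verdict: terminating (-12 upstairs). 13 nonzero terms in all; added directly. Value: -15039400634877467/360937500000000.

Structural cue: from the first term -4/3: the constant factors (prefactor -4/3) combine into one prefactor.
Ratio: r(k) = (-3/5) * (k-12) / [(k+1) (k+1)] - poly over poly, x = (-3/5) from leading terms; C = -4/3 at k = 0.


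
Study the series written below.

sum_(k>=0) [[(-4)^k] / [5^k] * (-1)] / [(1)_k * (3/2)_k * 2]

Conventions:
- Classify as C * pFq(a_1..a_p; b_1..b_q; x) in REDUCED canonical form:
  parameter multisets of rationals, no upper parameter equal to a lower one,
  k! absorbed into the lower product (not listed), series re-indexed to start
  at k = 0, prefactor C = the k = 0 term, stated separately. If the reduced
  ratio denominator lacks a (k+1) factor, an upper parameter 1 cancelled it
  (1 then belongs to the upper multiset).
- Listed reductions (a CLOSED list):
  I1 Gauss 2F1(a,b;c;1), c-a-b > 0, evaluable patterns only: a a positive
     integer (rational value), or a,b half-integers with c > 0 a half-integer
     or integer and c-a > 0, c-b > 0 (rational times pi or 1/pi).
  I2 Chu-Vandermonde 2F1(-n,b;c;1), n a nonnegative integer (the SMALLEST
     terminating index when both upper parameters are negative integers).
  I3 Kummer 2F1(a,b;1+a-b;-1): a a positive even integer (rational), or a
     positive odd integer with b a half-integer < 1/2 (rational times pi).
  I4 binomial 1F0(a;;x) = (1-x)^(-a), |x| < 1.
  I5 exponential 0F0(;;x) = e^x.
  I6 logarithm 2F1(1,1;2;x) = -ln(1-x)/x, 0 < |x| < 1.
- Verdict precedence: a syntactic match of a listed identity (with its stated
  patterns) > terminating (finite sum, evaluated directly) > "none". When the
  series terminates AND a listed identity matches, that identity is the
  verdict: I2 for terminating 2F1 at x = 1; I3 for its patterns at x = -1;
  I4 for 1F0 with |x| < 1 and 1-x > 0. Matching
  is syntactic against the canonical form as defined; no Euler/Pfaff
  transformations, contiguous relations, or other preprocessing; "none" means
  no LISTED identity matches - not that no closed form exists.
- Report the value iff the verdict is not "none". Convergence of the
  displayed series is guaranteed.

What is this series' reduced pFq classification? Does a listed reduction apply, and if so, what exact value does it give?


The tell: with t_0 = -1/2, (1)_k (C = -1/2, x = -4/5) is k! itself.
Adjacent-term ratio: r(k) = (-4/5) * 1 / [(k+3/2) (k+1)] - rational; roots negated = parameters, x = (-4/5), C = -1/2.

The series (x = -4/5) is 0F1: upper {-}, lower {3/2}, prefactor -1/2. Verdict: none - this 0F1 at x = -4/5 matches no listed pattern, and upper {-} holds no stopper.


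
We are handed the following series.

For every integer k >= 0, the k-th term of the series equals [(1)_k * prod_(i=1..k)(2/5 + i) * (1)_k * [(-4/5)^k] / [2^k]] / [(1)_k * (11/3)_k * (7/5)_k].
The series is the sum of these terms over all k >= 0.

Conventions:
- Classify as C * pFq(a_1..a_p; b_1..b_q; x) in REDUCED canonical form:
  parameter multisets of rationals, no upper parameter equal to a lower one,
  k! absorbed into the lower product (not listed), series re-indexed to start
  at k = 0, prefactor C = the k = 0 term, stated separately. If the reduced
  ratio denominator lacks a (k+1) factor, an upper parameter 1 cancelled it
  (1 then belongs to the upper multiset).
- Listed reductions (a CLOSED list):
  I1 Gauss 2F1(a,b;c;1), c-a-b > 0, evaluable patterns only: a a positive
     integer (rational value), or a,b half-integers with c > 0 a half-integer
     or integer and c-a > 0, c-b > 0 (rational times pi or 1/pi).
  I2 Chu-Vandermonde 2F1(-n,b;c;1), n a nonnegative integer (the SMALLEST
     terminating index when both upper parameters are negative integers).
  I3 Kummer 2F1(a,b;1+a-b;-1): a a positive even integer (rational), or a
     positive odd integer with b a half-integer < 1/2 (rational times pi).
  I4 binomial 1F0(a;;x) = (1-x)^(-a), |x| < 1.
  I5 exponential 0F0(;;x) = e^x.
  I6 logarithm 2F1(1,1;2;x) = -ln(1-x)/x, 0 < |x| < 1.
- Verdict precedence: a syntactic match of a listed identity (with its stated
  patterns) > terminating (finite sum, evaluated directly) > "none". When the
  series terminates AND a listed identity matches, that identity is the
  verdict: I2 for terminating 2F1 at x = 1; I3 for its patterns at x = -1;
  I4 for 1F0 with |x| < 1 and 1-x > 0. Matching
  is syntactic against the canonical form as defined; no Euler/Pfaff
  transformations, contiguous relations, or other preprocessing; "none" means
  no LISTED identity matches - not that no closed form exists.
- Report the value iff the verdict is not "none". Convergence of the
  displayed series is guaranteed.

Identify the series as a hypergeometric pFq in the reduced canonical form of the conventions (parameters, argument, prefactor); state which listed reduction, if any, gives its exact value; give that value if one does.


Structural cue: from the first term 1: the running product (prefactor 1) telescopes to a rising factorial.
Ratio: r(k) = (-2/5) * (k+1) (k+1) / [(k+11/3) (k+1)] ; factor over Q: parameters, x = (-2/5), and C = 1.

Classification (C = 1): 2F1 with upper {1, 1}, lower {11/3}, argument x = -2/5. Verdict: none. Every listed pattern misses the 2F1 form at -2/5, upper {1, 1}.


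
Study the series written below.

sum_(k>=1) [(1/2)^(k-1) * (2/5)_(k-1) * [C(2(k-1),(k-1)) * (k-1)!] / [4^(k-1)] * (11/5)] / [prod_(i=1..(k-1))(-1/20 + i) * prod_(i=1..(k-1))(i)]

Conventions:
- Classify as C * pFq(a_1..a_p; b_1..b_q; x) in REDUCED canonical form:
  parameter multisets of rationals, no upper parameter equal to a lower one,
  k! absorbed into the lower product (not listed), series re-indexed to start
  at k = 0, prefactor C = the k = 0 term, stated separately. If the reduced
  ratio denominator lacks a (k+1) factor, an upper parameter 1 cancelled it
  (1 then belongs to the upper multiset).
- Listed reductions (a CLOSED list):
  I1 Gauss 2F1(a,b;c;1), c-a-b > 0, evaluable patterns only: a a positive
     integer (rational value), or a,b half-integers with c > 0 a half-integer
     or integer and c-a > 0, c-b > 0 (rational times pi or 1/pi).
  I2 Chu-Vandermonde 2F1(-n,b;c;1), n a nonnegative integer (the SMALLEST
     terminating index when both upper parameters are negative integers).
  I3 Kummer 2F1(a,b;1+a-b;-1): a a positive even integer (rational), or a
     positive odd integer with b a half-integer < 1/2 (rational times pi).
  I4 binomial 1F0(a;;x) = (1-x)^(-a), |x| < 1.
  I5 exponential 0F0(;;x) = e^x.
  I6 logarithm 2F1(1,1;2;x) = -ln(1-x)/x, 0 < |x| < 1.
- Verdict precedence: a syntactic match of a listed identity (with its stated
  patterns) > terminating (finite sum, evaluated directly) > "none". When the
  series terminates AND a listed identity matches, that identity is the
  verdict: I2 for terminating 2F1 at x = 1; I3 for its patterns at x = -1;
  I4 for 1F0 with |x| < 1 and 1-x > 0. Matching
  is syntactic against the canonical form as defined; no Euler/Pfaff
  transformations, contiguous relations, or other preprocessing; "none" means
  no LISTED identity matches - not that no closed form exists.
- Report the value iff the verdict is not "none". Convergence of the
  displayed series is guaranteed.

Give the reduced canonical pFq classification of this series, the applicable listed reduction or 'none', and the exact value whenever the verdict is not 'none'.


Classification (C = 11/5): 2F1 with upper {2/5, 1/2}, lower {19/20}, argument x = 1/2. Verdict: none (x = 1/2): each listed identity misses the multisets {2/5, 1/2} ; {19/20}.

The tell: x = (1/2) and the product of the first k integers (C = 11/5, x = 1/2) is k!.
Ratio: r(k) = (1/2) * (k+2/5) (k+1/2) / [(k+19/20) (k+1)] - rational; roots negated = parameters, x = (1/2), C = 11/5.


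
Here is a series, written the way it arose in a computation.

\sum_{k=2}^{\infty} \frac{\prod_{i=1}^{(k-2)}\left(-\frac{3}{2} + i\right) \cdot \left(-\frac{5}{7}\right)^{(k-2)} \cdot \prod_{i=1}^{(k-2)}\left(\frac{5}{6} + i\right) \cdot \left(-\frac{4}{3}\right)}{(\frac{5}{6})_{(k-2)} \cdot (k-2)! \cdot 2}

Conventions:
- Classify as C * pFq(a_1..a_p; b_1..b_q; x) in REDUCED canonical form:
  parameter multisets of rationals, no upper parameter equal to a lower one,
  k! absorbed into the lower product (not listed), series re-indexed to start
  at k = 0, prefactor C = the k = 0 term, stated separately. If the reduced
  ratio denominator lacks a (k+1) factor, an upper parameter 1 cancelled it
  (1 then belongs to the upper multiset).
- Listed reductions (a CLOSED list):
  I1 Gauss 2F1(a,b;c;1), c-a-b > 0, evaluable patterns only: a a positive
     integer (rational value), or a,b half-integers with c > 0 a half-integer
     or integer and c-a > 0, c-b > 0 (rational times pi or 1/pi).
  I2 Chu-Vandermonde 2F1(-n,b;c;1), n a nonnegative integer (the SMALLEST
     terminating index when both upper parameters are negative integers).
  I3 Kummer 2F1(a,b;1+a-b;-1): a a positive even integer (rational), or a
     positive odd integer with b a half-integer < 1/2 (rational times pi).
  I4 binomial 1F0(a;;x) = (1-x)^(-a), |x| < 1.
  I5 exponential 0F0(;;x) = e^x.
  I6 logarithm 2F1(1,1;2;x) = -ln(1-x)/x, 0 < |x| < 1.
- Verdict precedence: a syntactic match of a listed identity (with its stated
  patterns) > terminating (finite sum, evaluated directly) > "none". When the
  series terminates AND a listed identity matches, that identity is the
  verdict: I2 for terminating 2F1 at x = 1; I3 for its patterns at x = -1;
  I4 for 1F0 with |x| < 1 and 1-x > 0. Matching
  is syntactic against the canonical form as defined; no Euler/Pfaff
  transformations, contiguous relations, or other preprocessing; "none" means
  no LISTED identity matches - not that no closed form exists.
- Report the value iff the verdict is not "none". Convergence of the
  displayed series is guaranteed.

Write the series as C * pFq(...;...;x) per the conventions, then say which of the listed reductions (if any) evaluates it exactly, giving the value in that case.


This is -\frac{2}{3} * 2F1(-\frac{1}{2}, \frac{11}{6}; \frac{5}{6}; -\frac{5}{7}) in reduced canonical form. Verdict: none (x = -\frac{5}{7}): each listed identity misses the multisets {-\frac{1}{2}, \frac{11}{6}} ; {\frac{5}{6}}.

The tell: from the first term -\frac{2}{3}: the running product (prefactor -2/3) telescopes to a rising factorial.
Ratio: r(k) = -\frac{5}{7} * (k-\frac{1}{2}) (k+\frac{11}{6}) / [(k+\frac{5}{6}) (k+1)] - rational in k. x = -\frac{5}{7}; t_0 = -\frac{2}{3}; negate the roots.


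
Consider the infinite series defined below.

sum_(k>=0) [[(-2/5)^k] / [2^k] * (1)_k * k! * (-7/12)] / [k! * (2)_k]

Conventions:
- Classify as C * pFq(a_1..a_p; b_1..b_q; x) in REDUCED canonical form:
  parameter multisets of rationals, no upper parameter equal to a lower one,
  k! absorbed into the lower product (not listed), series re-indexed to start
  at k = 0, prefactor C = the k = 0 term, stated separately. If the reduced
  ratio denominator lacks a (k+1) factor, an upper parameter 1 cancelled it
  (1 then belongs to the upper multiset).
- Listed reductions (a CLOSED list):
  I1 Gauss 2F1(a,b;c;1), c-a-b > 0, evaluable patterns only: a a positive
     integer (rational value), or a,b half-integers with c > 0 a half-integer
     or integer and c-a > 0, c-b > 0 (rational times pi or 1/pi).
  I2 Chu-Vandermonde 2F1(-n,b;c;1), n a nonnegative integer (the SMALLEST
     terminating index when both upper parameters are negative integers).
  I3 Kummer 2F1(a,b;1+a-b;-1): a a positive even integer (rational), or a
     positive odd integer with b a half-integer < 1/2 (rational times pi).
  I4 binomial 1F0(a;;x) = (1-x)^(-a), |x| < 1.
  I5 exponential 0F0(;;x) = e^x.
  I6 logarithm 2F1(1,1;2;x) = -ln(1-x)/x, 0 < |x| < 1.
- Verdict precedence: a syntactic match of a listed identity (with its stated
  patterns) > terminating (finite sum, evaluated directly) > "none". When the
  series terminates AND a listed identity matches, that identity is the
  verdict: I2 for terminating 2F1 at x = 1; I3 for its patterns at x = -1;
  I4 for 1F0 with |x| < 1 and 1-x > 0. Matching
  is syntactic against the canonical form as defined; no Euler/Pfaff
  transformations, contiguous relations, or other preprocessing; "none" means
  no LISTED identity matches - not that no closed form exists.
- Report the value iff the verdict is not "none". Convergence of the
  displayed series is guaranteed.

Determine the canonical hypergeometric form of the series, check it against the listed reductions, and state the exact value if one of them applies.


This is -7/12 * 2F1(1, 1; 2; -1/5) in reduced canonical form. Verdict: the I6 logarithm reduction fires (the logarithm: parameters (1,1;2), x = -1/5). Value: (-35/12) * ln(6/5).

First insight: x = (-1/5) and the two k-th powers (C = -7/12) combine into one argument.
Consecutive-term ratio: r(k) = (-1/5) * (k+1) (k+1) / [(k+2) (k+1)] - poly over poly, x = (-1/5) from leading terms; C = -7/12 at k = 0.


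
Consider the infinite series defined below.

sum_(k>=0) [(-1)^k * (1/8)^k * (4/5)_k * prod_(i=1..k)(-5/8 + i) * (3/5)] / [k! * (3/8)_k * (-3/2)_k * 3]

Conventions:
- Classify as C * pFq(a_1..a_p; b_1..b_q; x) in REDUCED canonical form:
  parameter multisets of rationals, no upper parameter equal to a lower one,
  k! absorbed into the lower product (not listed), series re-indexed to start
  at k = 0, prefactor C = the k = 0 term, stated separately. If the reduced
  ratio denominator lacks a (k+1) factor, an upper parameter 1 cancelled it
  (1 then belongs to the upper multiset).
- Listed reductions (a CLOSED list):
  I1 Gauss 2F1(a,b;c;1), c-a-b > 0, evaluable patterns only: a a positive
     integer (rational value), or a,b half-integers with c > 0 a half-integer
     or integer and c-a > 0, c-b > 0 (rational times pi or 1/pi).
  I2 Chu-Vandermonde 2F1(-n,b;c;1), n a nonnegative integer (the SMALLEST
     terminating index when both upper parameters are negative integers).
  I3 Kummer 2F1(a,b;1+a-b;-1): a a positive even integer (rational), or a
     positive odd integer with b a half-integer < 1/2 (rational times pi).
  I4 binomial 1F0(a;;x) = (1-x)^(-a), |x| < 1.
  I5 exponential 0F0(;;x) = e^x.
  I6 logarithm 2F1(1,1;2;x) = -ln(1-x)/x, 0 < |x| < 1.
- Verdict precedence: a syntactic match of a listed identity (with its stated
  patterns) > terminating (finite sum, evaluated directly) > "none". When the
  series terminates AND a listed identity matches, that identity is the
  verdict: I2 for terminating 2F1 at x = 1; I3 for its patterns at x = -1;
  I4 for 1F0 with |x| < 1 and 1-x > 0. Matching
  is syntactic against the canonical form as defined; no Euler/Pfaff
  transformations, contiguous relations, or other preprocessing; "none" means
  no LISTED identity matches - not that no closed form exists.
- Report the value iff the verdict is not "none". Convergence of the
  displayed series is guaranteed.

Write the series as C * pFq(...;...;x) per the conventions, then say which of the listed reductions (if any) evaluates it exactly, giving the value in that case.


Classification (C = 1/5): 1F1 with upper {4/5}, lower {-3/2}, argument x = -1/8. Verdict: none - this 1F1 at x = -1/8 matches no listed pattern, and upper {4/5} holds no stopper.

The tell: with t_0 = 1/5, the running product (C = 1/5, x = -1/8) telescopes to a rising factorial.
Consecutive-term ratio: r(k) = (-1/8) * (k+4/5) / [(k-3/2) (k+1)] - rational in k. x = (-1/8); t_0 = 1/5; negate the roots.


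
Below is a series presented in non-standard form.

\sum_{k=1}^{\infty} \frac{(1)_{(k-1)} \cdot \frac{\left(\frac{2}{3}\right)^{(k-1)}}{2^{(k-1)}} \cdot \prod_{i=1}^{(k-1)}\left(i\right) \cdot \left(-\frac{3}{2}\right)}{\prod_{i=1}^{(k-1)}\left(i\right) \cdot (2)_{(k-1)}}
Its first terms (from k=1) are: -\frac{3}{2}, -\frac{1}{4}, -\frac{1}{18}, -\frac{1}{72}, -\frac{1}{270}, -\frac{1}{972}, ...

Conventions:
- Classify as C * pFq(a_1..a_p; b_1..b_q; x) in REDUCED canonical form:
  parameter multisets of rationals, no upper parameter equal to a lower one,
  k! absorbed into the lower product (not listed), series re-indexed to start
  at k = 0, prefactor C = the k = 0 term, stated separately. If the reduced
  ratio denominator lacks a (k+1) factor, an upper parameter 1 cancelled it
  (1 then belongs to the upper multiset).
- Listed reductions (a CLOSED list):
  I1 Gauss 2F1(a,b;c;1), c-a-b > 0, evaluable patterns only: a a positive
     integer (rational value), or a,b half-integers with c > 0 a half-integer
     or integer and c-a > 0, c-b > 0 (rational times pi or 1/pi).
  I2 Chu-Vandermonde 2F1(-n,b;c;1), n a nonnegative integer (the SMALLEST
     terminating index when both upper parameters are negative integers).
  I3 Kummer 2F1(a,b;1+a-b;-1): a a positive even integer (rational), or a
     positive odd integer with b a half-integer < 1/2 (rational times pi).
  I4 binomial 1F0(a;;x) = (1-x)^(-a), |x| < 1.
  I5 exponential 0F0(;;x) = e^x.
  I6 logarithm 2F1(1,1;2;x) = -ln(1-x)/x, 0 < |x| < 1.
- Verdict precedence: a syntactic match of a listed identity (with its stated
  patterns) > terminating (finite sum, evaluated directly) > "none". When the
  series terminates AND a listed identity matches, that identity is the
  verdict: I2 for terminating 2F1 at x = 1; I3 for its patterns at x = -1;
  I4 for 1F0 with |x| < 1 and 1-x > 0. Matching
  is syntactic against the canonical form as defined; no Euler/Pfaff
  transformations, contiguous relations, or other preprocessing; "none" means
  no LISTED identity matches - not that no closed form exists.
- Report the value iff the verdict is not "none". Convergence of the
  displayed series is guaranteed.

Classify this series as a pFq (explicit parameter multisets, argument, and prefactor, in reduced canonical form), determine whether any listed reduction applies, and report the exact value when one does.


This is -\frac{3}{2} * 2F1(1, 1; 2; \frac{1}{3}) in reduced canonical form. Verdict: this is the I6 logarithm reduction (the logarithm: parameters (1,1;2), x = \frac{1}{3}). Value: \frac{9}{2} \cdot \ln\left(\frac{2}{3}\right).

Key observation: with t_0 = -\frac{3}{2}, the two k-th powers (prefactor -3/2) combine into one argument.
Ratio: r(k) = \frac{1}{3} * (k+1) (k+1) / [(k+2) (k+1)] - rational in k. x = \frac{1}{3}; t_0 = -\frac{3}{2}; negate the roots.


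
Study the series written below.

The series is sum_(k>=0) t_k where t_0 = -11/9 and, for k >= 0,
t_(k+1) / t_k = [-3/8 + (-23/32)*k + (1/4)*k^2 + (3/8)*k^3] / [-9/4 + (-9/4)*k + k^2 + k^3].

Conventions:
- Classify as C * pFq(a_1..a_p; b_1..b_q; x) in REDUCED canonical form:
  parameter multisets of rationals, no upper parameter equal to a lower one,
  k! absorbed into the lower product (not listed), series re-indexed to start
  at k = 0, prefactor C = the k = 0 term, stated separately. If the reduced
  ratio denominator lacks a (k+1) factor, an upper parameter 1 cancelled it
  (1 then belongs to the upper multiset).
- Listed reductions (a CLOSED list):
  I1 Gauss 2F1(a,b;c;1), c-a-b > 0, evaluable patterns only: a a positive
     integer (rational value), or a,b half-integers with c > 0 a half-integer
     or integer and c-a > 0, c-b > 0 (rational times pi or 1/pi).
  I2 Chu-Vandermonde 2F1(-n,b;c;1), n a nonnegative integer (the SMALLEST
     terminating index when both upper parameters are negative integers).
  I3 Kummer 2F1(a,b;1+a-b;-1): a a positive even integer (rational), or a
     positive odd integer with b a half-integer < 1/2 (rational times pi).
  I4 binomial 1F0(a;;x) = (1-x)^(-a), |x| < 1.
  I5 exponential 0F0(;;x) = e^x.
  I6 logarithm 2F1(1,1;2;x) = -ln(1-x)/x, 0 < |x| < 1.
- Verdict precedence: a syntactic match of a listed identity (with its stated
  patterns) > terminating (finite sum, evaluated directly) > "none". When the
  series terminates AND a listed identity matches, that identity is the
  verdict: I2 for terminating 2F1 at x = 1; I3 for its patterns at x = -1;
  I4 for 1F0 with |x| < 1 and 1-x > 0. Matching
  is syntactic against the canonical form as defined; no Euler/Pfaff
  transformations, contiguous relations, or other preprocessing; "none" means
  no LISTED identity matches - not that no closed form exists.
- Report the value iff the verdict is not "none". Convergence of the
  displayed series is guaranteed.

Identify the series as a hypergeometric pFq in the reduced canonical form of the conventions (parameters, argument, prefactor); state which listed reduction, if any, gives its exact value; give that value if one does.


x = 3/8 here; the reduced form reads 2F1, upper {-4/3, 1/2}, lower {-3/2}, C = -11/9. Verdict: none - at argument 3/8 the multisets {-4/3, 1/2} ; {-3/2} match no listed identity.

First insight: from the first term -11/9: cancel k + 3/2 from the displayed ratio first; then C = -11/9, x = 3/8.
Adjacent-term ratio: r(k) = (3/8) * (k-4/3) (k+1/2) / [(k-3/2) (k+1)] - poly over poly, x = (3/8) from leading terms; C = -11/9 at k = 0.


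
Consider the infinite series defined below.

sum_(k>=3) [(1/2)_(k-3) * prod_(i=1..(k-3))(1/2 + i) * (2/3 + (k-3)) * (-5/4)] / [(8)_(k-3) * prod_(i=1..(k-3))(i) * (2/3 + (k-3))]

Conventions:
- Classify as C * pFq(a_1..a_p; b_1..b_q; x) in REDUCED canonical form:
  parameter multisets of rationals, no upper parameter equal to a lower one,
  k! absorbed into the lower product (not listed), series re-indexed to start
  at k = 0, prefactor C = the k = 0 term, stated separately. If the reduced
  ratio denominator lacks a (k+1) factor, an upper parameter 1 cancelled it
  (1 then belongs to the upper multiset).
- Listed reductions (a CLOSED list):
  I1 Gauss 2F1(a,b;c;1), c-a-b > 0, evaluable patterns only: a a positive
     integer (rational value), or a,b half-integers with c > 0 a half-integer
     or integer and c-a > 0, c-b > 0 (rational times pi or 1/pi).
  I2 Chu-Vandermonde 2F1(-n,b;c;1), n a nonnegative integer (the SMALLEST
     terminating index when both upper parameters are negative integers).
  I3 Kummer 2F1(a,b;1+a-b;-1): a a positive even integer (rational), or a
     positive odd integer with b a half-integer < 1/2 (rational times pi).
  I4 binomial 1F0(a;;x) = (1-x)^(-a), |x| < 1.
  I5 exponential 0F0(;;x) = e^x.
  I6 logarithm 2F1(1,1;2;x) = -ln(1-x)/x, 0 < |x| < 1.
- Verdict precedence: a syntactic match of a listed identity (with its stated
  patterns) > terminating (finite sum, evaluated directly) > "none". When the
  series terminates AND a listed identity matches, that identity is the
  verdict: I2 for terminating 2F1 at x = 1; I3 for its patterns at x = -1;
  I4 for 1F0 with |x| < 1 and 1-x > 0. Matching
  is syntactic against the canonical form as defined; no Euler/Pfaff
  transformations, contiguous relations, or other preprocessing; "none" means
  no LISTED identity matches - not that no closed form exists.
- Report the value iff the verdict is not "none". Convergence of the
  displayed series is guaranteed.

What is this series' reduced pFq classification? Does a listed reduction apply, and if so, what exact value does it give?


The series (x = 1) is 2F1: upper {1/2, 3/2}, lower {8}, prefactor -5/4. Verdict (x = 1): Gauss's theorem I1 (half-integer case) applies (x = 1; upper {1/2, 3/2} half-integers, c = 8 in the evaluable pattern). Exact value: (-1310720/297297) / pi.

Key observation: t_0 = -5/4 here, and the product of the first k integers (C = -5/4) is k!.
Consecutive-term ratio: r(k) = 1 * (k+1/2) (k+3/2) / [(k+8) (k+1)] - poly over poly, x = 1 from leading terms; C = -5/4 at k = 0.


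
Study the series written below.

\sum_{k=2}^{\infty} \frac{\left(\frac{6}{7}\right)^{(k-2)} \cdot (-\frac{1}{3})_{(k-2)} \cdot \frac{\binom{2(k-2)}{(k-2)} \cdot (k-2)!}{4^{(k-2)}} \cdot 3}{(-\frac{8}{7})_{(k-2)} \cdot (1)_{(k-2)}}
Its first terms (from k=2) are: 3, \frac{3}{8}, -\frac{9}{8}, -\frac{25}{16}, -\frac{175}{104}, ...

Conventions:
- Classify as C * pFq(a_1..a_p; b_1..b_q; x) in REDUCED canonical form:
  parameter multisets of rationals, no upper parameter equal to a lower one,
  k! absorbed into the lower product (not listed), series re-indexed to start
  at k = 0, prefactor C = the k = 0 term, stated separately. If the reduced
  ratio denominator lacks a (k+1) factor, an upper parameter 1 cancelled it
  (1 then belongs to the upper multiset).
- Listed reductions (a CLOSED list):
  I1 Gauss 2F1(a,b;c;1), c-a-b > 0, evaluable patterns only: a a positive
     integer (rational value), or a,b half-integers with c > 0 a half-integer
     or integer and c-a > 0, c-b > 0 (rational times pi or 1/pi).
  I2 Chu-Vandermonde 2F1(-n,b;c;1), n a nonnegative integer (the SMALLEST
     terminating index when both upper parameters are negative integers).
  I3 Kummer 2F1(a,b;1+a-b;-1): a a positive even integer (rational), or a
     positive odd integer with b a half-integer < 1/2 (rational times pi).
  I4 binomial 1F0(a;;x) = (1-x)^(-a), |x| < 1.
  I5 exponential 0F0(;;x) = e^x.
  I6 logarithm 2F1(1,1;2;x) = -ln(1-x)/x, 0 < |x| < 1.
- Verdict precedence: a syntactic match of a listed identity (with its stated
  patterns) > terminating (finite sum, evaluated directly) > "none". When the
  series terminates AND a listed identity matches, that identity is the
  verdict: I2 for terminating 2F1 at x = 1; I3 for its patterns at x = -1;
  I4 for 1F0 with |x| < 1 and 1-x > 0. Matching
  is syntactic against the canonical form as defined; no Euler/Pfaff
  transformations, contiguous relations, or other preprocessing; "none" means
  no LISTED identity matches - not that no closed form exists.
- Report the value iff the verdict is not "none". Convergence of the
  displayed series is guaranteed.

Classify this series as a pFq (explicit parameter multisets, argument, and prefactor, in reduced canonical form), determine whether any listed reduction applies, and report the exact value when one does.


The series (x = \frac{6}{7}) is 2F1: upper {-\frac{1}{3}, \frac{1}{2}}, lower {-\frac{8}{7}}, prefactor 3. Verdict: none. A 2F1 with upper {-\frac{1}{3}, \frac{1}{2}} fits none of I1-I6 at x = \frac{6}{7}; the sum runs forever.

Structural cue: t_0 = 3 here, and (1)_k (C = 3, x = 6/7) is k! itself.
Consecutive-term ratio: r(k) = \frac{6}{7} * (k-\frac{1}{3}) (k+\frac{1}{2}) / [(k-\frac{8}{7}) (k+1)] - rational in k, leading ratio \frac{6}{7}; with t_0 = 3, classification follows.
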